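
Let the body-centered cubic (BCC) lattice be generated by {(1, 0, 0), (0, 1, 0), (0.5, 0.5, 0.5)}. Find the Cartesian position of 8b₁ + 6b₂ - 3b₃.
(6.5, 4.5, -1.5)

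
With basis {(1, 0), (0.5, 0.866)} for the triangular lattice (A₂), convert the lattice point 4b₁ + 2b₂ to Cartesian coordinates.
(5, 1.732)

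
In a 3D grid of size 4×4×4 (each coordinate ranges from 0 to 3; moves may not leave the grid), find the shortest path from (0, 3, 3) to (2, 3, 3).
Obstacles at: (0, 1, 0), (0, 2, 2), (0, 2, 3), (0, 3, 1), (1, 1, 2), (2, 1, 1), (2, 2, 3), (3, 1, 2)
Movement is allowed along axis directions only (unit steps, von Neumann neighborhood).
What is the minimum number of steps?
2
(one shortest path: (0, 3, 3) → (1, 3, 3) → (2, 3, 3))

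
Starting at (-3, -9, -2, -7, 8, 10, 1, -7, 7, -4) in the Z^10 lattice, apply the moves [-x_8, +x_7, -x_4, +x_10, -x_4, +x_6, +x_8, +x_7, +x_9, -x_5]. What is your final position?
(-3, -9, -2, -9, 7, 11, 3, -7, 8, -3)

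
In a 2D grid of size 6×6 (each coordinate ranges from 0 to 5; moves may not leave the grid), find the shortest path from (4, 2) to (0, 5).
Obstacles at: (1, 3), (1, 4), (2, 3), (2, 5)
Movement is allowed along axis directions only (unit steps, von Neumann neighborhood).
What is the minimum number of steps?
7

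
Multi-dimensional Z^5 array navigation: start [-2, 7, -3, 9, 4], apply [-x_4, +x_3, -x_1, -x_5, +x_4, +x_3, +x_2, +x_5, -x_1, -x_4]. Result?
(-4, 8, -1, 8, 4)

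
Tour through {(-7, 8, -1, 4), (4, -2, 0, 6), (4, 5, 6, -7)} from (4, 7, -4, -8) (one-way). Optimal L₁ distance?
63
(one optimal route: (4, 7, -4, -8) → (4, 5, 6, -7) → (4, -2, 0, 6) → (-7, 8, -1, 4))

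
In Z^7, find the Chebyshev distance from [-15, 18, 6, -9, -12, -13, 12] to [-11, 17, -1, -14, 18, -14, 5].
30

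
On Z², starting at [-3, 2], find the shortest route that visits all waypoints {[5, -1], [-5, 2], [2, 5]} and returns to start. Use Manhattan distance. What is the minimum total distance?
32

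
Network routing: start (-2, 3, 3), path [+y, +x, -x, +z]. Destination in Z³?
(-2, 4, 4)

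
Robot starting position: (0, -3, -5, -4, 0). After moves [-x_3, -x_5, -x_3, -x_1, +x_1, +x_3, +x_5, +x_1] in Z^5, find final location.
(1, -3, -6, -4, 0)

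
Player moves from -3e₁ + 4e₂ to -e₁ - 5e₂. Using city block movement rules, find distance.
11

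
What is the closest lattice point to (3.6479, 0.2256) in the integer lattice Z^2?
(4, 0)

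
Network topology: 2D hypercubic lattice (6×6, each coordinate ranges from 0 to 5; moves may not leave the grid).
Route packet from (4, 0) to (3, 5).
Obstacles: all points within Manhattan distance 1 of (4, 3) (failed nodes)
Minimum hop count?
8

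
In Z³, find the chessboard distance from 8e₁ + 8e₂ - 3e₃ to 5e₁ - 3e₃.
8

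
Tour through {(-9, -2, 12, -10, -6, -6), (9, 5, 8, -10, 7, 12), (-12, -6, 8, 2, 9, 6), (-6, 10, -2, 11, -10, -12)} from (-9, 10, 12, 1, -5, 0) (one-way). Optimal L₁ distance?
206
(one optimal route: (-9, 10, 12, 1, -5, 0) → (-6, 10, -2, 11, -10, -12) → (-9, -2, 12, -10, -6, -6) → (-12, -6, 8, 2, 9, 6) → (9, 5, 8, -10, 7, 12))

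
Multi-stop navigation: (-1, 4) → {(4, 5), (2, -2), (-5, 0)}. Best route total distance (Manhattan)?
24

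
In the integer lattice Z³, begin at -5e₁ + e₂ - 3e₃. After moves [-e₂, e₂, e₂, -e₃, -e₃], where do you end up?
(-5, 2, -5)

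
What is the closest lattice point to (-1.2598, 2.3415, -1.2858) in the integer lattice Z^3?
(-1, 2, -1)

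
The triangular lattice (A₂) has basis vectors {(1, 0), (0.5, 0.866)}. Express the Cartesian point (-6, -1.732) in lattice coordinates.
-5b₁ - 2b₂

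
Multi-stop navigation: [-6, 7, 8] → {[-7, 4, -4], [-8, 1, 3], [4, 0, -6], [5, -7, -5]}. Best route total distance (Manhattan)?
50
(one optimal route: (-6, 7, 8) → (-8, 1, 3) → (-7, 4, -4) → (4, 0, -6) → (5, -7, -5))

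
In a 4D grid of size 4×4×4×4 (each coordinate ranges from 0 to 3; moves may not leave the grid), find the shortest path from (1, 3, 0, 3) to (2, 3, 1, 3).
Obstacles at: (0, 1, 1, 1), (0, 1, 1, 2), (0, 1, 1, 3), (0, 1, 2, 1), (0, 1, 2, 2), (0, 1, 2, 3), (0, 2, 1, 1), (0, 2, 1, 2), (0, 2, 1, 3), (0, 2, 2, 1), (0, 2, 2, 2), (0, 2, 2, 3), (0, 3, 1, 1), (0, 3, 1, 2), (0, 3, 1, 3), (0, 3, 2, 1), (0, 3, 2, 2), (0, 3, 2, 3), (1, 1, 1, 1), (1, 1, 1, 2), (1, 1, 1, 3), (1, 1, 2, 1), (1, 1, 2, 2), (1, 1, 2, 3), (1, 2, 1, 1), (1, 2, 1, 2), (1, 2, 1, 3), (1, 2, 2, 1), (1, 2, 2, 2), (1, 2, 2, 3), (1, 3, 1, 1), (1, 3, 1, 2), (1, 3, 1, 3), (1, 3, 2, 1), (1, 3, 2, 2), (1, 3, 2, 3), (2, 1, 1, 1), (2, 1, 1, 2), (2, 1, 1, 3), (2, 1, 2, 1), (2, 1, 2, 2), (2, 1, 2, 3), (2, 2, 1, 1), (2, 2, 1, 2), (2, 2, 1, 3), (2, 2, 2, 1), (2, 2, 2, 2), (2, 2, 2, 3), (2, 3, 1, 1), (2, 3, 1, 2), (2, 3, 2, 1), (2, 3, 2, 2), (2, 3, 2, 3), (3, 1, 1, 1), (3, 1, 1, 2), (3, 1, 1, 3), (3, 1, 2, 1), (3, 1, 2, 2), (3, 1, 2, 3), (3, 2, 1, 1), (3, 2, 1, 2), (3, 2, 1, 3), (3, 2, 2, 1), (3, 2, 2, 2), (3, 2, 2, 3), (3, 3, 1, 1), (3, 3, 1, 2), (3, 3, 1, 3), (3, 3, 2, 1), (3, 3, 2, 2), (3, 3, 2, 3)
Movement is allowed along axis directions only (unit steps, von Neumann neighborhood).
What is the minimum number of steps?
2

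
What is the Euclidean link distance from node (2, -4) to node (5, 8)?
12.3693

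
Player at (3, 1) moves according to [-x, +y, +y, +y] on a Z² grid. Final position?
(2, 4)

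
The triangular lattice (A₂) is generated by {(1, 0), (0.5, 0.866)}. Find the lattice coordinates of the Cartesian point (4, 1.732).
3b₁ + 2b₂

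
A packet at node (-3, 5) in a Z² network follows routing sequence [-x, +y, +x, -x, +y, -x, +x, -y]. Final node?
(-4, 6)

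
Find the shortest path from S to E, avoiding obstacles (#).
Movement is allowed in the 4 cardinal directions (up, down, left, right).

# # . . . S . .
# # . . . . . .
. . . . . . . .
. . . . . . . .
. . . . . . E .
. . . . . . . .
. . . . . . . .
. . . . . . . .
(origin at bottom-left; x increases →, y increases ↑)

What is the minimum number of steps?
5
(one shortest path: (5, 7) → (6, 7) → (6, 6) → (6, 5) → (6, 4) → (6, 3))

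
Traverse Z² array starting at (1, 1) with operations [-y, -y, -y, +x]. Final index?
(2, -2)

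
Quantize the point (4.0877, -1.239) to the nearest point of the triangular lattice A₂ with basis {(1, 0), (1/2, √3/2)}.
(4, -1.732)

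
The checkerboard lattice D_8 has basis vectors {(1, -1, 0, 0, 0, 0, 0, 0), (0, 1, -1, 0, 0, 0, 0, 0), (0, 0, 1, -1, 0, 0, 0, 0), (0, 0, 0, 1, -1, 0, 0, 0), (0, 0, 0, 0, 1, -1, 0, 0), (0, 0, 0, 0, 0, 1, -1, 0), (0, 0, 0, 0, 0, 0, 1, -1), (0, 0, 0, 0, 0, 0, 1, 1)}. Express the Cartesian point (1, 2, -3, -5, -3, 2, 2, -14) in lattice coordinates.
b₁ + 3b₂ - 5b₄ - 8b₅ - 6b₆ + 5b₇ - 9b₈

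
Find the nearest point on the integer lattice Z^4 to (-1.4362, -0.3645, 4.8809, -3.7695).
(-1, 0, 5, -4)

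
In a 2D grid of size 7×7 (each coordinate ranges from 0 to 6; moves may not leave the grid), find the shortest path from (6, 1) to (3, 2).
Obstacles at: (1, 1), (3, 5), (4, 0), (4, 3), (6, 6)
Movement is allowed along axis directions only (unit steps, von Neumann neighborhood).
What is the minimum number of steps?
4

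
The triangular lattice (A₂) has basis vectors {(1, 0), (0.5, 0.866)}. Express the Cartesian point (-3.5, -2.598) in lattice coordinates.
-2b₁ - 3b₂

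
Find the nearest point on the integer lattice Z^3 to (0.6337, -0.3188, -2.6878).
(1, 0, -3)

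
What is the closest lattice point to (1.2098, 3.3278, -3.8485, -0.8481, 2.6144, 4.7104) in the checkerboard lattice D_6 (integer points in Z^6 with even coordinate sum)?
(1, 3, -4, -1, 2, 5)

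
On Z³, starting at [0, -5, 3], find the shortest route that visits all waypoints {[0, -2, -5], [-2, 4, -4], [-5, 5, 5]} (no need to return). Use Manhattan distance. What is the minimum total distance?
33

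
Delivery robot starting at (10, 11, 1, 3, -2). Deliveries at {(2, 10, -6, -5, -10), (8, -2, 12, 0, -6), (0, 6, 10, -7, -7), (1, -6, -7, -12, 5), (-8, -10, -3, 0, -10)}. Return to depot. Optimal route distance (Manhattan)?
220
(one optimal route: (10, 11, 1, 3, -2) → (2, 10, -6, -5, -10) → (-8, -10, -3, 0, -10) → (1, -6, -7, -12, 5) → (0, 6, 10, -7, -7) → (8, -2, 12, 0, -6) → (10, 11, 1, 3, -2))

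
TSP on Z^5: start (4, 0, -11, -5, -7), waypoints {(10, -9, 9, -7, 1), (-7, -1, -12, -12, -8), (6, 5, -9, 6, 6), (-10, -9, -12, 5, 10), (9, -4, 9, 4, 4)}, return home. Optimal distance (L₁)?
204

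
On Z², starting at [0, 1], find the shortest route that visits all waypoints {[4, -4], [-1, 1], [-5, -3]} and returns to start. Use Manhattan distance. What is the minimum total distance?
28
(one optimal route: (0, 1) → (4, -4) → (-5, -3) → (-1, 1) → (0, 1))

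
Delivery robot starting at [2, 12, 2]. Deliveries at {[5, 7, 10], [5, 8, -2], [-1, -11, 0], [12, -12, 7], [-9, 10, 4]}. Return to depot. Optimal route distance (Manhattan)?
122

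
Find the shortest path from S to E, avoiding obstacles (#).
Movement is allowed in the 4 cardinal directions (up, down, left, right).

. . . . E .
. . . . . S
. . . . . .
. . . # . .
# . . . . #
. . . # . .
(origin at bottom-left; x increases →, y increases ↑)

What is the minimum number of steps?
2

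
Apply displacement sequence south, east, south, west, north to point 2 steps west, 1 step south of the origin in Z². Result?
(-2, -2)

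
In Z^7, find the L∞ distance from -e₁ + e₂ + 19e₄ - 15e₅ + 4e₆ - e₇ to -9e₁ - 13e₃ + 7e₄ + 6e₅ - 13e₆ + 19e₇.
21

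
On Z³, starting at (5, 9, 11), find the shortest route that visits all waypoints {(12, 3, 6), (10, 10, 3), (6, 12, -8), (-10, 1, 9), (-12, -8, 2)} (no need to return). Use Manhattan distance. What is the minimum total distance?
97
(one optimal route: (5, 9, 11) → (6, 12, -8) → (10, 10, 3) → (12, 3, 6) → (-10, 1, 9) → (-12, -8, 2))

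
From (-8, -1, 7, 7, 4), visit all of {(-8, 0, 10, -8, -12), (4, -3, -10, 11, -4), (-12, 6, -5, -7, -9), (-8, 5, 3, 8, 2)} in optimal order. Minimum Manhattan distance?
137
(one optimal route: (-8, -1, 7, 7, 4) → (-8, 5, 3, 8, 2) → (-8, 0, 10, -8, -12) → (-12, 6, -5, -7, -9) → (4, -3, -10, 11, -4))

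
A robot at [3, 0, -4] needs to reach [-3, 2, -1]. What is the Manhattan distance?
11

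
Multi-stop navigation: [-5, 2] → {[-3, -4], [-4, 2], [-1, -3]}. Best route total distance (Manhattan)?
11
(one optimal route: (-5, 2) → (-4, 2) → (-3, -4) → (-1, -3))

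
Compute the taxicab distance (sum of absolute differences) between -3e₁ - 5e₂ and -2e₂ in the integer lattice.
6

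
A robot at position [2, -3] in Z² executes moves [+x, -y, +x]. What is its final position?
(4, -4)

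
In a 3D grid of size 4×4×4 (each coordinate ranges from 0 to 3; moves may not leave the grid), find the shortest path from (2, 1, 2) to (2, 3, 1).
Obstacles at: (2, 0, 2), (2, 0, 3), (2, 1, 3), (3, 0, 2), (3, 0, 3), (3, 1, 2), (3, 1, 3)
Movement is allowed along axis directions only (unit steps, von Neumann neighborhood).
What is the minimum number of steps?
3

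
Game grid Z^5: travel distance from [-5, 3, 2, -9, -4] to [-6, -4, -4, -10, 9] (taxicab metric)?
28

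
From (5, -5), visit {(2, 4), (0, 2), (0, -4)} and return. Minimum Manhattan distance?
28
(one optimal route: (5, -5) → (2, 4) → (0, 2) → (0, -4) → (5, -5))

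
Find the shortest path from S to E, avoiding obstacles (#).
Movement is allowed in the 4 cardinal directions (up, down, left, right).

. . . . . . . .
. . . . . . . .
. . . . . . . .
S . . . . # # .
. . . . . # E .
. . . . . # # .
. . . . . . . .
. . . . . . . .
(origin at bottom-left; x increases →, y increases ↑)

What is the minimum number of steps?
11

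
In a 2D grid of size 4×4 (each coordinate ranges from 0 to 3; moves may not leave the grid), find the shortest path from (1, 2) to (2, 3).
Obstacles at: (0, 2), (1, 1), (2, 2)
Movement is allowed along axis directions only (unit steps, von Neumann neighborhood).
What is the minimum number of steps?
2
(one shortest path: (1, 2) → (1, 3) → (2, 3))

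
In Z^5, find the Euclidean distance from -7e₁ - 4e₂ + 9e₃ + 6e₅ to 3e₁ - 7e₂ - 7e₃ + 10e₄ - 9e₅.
26.2679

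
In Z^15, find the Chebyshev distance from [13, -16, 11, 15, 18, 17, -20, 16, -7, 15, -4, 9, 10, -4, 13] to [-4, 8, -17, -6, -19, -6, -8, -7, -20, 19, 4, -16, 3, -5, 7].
37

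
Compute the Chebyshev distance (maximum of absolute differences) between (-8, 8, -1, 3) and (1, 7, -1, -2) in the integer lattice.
9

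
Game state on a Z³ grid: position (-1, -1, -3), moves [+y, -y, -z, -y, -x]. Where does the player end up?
(-2, -2, -4)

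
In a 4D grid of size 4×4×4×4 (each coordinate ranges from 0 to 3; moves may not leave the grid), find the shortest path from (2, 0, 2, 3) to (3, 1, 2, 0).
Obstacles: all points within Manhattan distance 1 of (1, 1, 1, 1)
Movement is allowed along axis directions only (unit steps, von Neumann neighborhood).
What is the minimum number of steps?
5
(one shortest path: (2, 0, 2, 3) → (3, 0, 2, 3) → (3, 1, 2, 3) → (3, 1, 2, 2) → (3, 1, 2, 1) → (3, 1, 2, 0))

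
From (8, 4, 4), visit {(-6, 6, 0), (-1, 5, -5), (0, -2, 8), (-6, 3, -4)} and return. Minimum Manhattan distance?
74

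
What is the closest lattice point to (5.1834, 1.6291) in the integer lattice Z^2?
(5, 2)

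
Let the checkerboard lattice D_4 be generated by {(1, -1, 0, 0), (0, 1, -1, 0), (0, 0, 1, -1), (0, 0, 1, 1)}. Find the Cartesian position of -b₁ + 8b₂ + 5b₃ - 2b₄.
(-1, 9, -5, -7)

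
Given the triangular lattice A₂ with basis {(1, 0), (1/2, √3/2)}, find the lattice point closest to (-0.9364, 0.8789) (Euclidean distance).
(-0.5, 0.866)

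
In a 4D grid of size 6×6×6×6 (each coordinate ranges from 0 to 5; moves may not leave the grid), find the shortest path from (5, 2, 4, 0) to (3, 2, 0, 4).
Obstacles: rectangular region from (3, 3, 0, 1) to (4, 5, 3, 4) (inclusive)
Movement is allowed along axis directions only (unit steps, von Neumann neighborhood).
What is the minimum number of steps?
10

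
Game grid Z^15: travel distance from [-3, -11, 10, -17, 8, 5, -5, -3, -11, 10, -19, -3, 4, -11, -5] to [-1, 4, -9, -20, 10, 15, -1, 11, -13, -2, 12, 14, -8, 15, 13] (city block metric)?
187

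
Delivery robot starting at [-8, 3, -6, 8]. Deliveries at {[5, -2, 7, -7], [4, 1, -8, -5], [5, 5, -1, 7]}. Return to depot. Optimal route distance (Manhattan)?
100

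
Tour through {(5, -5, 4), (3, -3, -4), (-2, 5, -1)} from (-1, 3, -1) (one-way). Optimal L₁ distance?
31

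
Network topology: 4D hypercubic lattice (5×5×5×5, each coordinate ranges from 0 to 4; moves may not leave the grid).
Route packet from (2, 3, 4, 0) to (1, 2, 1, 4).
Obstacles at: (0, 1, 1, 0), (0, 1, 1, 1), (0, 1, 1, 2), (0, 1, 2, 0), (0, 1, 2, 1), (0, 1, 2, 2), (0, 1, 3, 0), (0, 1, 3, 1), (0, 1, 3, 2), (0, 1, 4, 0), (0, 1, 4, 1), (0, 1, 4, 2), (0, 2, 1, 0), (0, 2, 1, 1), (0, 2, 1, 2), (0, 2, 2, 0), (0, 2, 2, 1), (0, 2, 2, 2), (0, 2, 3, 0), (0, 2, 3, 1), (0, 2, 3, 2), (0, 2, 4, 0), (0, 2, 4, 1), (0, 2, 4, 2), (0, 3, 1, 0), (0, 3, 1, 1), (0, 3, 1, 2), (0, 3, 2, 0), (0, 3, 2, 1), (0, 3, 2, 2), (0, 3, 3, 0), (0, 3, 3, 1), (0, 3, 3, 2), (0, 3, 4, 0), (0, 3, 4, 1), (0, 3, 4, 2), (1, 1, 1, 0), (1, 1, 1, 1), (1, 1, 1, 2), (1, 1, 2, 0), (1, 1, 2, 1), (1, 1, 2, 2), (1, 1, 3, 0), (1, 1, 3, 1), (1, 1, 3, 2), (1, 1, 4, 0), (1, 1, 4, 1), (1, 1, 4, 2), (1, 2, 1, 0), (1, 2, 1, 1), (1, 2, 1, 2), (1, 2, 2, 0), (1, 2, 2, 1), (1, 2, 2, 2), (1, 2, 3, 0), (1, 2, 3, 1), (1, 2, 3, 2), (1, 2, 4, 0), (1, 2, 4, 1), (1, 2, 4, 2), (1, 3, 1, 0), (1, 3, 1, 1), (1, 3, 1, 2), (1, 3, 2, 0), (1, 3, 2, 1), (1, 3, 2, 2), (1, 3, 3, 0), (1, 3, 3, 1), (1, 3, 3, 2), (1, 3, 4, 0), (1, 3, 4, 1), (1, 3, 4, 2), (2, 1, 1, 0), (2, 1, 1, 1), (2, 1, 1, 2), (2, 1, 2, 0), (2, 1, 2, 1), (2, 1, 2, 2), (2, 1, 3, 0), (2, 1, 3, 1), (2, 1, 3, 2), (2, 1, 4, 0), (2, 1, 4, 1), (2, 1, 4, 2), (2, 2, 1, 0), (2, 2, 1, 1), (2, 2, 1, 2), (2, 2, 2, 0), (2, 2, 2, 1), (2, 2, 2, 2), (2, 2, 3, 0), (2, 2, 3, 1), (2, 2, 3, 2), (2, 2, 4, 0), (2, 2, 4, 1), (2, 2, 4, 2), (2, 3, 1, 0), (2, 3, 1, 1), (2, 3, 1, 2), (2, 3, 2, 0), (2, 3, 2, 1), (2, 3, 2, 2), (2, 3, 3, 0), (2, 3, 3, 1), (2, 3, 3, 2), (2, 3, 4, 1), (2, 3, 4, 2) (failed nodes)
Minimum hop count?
11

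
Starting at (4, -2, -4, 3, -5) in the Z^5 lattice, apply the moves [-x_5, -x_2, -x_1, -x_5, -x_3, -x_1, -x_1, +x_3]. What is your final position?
(1, -3, -4, 3, -7)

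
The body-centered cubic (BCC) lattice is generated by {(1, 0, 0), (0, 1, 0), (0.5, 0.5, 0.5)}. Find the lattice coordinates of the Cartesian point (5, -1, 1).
4b₁ - 2b₂ + 2b₃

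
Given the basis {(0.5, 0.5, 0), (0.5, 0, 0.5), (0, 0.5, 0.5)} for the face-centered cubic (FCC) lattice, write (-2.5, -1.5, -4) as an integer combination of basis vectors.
-5b₂ - 3b₃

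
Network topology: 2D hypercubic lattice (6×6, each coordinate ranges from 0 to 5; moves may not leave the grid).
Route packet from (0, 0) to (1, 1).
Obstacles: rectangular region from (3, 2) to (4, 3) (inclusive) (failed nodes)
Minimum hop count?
2
(one shortest path: (0, 0) → (1, 0) → (1, 1))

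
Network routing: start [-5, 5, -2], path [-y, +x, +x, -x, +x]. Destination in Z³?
(-3, 4, -2)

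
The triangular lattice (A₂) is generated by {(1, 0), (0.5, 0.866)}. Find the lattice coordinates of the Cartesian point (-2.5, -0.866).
-2b₁ - b₂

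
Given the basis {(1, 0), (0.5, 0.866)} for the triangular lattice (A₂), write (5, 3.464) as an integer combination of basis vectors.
3b₁ + 4b₂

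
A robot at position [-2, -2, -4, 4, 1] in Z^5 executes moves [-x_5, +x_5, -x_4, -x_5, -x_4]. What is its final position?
(-2, -2, -4, 2, 0)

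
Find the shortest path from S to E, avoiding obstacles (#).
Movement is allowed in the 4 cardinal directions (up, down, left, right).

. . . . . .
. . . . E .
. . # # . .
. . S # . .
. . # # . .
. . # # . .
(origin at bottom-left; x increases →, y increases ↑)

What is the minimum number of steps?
6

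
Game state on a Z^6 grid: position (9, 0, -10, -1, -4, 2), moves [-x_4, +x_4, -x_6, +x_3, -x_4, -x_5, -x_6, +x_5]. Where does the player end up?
(9, 0, -9, -2, -4, 0)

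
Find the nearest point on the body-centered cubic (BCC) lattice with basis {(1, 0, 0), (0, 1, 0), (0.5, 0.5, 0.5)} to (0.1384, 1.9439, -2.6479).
(0, 2, -3)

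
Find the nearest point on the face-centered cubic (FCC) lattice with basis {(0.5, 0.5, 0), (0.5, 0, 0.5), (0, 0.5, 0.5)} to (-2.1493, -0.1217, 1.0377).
(-2, 0, 1)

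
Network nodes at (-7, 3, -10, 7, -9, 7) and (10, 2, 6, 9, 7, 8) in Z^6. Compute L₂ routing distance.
28.4077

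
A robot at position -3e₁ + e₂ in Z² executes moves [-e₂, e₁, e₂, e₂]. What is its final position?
(-2, 2)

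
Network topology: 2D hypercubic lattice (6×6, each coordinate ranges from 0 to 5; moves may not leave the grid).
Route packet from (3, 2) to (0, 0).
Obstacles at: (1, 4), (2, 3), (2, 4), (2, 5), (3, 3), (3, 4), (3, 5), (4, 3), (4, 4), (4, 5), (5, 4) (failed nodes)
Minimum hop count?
5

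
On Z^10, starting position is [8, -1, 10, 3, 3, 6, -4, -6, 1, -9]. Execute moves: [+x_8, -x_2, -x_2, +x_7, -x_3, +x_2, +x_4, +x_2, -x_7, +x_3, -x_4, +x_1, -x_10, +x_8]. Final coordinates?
(9, -1, 10, 3, 3, 6, -4, -4, 1, -10)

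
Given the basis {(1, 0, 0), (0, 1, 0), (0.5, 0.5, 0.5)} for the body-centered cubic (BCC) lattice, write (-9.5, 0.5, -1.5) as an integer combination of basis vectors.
-8b₁ + 2b₂ - 3b₃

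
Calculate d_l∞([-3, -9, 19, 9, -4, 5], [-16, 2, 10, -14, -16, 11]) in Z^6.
23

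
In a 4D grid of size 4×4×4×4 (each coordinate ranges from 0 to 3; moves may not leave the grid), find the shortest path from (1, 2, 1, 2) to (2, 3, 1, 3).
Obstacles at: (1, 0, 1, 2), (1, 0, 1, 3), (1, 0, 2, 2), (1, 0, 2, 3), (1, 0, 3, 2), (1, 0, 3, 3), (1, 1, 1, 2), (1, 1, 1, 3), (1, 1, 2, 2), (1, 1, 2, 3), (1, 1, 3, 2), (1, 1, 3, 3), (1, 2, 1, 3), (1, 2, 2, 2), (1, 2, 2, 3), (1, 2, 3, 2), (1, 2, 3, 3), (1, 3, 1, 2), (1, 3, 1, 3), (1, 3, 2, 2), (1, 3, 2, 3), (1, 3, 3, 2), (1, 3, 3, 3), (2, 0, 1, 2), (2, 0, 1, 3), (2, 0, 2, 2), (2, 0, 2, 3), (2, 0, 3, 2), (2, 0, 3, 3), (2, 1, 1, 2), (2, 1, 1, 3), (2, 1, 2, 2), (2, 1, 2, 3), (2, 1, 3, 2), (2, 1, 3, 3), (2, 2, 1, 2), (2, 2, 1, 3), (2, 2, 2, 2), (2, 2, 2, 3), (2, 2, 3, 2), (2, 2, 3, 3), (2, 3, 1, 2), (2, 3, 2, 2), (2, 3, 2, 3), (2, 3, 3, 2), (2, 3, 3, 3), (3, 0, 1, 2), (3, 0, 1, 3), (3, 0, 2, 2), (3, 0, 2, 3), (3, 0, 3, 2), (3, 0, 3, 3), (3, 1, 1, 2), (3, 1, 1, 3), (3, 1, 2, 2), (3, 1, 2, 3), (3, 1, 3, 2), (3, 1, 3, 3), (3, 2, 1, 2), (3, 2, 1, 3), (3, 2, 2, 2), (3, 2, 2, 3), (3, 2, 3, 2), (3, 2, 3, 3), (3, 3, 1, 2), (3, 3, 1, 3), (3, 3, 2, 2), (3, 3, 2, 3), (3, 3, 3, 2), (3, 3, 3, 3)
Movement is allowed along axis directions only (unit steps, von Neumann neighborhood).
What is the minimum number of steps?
5
(one shortest path: (1, 2, 1, 2) → (1, 2, 0, 2) → (2, 2, 0, 2) → (2, 3, 0, 2) → (2, 3, 0, 3) → (2, 3, 1, 3))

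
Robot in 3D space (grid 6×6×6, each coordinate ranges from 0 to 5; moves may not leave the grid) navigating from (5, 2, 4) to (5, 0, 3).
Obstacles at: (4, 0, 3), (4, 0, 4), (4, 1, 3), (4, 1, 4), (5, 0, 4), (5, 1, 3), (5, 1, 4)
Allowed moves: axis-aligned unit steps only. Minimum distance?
5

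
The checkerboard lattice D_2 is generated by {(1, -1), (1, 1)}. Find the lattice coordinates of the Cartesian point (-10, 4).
-7b₁ - 3b₂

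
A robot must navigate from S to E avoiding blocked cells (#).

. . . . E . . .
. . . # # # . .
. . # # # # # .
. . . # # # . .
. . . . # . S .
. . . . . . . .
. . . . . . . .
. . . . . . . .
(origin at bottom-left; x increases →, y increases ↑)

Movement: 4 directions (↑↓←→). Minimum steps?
8
(one shortest path: (6, 3) → (7, 3) → (7, 4) → (7, 5) → (7, 6) → (6, 6) → (6, 7) → (5, 7) → (4, 7))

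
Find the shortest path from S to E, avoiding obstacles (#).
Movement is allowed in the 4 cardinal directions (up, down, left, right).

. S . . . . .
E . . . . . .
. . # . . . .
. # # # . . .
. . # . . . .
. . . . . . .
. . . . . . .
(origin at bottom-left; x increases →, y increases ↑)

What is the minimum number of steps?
2
(one shortest path: (1, 6) → (0, 6) → (0, 5))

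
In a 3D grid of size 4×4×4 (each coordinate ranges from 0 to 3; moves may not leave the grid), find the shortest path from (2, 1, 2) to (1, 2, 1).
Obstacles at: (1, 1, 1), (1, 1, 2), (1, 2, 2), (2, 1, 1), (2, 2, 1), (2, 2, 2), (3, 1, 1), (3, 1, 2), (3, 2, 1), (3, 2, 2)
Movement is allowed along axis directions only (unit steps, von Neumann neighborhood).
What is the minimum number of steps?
7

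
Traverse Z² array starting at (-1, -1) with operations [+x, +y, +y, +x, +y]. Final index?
(1, 2)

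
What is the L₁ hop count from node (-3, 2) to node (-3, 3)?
1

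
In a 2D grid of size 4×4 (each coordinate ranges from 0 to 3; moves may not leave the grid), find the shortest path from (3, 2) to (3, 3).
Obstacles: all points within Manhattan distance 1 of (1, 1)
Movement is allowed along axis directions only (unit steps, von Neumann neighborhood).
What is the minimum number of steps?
1
(one shortest path: (3, 2) → (3, 3))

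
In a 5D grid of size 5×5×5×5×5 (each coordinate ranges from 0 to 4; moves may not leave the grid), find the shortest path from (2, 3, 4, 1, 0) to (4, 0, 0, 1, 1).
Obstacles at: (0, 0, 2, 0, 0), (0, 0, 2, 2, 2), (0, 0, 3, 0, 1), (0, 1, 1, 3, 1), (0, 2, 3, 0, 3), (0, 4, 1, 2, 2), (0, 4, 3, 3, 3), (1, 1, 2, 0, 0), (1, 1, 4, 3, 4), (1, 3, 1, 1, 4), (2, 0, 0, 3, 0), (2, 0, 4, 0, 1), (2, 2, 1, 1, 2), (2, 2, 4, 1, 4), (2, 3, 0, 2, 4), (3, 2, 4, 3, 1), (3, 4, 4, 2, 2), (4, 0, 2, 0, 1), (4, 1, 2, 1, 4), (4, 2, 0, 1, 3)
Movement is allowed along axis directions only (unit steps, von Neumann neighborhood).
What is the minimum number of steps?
10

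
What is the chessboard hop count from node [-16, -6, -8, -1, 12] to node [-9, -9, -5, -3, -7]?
19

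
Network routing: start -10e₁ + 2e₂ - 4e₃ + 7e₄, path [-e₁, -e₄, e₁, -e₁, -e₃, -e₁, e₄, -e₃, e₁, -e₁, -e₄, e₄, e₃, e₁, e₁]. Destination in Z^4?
(-10, 2, -5, 7)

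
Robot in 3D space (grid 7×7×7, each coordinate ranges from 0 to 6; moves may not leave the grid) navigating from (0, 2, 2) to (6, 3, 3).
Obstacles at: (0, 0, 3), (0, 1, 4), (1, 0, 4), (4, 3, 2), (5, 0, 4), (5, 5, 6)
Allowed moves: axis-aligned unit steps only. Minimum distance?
8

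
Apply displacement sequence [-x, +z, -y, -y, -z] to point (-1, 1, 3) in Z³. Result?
(-2, -1, 3)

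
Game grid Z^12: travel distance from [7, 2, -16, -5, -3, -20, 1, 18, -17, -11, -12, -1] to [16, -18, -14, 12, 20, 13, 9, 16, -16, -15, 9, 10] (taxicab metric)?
151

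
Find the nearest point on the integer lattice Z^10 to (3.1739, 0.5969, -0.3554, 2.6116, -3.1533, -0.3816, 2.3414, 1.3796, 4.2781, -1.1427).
(3, 1, 0, 3, -3, 0, 2, 1, 4, -1)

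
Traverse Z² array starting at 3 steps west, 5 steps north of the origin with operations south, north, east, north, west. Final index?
(-3, 6)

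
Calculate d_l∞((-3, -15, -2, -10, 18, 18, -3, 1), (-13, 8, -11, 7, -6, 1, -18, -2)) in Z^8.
24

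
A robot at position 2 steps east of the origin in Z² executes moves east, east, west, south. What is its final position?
(3, -1)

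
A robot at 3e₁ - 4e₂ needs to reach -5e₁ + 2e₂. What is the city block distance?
14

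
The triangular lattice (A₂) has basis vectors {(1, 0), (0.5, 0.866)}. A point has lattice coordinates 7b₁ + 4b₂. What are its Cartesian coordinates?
(9, 3.464)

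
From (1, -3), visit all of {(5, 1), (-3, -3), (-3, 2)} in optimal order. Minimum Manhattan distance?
18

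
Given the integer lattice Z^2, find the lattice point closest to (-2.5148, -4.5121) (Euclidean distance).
(-3, -5)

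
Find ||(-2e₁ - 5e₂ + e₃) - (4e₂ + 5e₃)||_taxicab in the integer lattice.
15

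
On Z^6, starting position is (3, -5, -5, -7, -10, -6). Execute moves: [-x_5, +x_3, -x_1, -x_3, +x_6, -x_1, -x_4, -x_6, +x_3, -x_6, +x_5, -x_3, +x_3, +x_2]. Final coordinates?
(1, -4, -4, -8, -10, -7)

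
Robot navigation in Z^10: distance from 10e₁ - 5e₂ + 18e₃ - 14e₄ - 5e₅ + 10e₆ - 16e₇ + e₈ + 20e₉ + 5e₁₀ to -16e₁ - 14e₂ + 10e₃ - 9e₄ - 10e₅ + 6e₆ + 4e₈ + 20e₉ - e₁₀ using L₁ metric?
82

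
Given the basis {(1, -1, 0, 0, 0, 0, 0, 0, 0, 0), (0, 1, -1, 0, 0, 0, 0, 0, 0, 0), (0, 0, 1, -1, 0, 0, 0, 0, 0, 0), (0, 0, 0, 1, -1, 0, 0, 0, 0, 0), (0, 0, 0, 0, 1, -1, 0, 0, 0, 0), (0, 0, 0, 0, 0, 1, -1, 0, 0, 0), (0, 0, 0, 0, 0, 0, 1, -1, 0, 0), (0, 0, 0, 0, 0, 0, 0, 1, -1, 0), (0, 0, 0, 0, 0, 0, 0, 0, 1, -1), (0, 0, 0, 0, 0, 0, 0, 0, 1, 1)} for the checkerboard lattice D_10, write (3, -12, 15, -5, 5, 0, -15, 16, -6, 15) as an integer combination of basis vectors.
3b₁ - 9b₂ + 6b₃ + b₄ + 6b₅ + 6b₆ - 9b₇ + 7b₈ - 7b₉ + 8b₁₀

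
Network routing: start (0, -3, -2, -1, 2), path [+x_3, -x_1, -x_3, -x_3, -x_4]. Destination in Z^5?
(-1, -3, -3, -2, 2)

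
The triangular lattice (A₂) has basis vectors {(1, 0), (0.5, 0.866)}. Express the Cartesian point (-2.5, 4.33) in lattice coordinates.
-5b₁ + 5b₂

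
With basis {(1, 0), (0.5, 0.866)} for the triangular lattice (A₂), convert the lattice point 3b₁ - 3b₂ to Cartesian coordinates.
(1.5, -2.598)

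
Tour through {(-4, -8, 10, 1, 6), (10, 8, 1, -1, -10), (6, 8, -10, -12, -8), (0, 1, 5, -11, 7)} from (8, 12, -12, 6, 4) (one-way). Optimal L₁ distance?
143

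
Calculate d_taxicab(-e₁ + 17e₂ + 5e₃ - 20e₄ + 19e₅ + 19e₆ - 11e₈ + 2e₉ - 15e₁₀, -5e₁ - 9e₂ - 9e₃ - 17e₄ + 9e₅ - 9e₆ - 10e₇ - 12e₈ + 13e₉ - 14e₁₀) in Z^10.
108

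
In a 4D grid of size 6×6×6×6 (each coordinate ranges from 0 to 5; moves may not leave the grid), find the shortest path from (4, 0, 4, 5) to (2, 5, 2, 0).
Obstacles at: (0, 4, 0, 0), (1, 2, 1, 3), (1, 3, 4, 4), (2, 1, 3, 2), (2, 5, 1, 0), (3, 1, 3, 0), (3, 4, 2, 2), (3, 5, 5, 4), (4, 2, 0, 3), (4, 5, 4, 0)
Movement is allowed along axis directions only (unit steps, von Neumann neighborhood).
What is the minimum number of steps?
14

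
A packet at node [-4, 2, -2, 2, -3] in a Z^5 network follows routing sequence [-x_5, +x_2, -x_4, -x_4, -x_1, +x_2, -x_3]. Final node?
(-5, 4, -3, 0, -4)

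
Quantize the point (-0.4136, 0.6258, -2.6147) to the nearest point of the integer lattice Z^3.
(0, 1, -3)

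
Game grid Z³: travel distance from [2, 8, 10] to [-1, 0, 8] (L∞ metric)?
8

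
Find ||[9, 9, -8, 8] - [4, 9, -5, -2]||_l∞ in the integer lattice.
10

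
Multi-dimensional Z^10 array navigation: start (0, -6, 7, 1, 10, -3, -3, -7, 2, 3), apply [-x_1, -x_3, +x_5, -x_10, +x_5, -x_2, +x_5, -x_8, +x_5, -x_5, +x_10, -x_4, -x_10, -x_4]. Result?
(-1, -7, 6, -1, 13, -3, -3, -8, 2, 2)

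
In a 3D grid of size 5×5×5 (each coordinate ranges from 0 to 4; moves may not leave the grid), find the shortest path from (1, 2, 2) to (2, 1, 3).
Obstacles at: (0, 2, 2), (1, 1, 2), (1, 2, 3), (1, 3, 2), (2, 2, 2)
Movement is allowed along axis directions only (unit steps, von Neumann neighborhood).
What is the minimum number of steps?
5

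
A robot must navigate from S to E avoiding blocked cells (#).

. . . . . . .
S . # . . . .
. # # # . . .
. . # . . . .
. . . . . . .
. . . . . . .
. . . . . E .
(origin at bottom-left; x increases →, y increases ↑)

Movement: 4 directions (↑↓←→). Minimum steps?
10
(one shortest path: (0, 5) → (0, 4) → (0, 3) → (1, 3) → (1, 2) → (2, 2) → (3, 2) → (4, 2) → (5, 2) → (5, 1) → (5, 0))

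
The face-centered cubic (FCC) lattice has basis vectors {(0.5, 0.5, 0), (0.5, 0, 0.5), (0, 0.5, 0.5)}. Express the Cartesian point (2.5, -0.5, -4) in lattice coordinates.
6b₁ - b₂ - 7b₃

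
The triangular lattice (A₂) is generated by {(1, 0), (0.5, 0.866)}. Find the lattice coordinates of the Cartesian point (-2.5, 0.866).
-3b₁ + b₂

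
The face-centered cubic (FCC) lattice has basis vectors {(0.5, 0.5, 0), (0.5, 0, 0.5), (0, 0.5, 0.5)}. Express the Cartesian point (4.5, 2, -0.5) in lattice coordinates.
7b₁ + 2b₂ - 3b₃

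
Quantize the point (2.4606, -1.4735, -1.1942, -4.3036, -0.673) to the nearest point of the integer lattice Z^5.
(2, -1, -1, -4, -1)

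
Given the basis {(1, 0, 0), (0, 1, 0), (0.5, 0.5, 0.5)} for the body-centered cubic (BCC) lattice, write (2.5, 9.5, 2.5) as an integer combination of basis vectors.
7b₂ + 5b₃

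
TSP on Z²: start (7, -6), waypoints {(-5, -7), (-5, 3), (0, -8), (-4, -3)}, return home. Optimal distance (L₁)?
46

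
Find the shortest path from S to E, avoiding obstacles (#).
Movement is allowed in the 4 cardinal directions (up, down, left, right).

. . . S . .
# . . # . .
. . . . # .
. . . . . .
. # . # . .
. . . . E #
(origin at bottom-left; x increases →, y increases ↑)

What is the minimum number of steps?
8
(one shortest path: (3, 5) → (2, 5) → (2, 4) → (2, 3) → (3, 3) → (3, 2) → (4, 2) → (4, 1) → (4, 0))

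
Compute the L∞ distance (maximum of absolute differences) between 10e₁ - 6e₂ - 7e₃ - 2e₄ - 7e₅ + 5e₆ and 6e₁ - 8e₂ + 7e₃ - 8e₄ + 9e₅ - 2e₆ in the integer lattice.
16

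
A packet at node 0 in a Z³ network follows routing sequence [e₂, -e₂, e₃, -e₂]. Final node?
(0, -1, 1)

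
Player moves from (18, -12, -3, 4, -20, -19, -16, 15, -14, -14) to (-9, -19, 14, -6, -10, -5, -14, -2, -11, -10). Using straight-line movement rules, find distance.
42.2019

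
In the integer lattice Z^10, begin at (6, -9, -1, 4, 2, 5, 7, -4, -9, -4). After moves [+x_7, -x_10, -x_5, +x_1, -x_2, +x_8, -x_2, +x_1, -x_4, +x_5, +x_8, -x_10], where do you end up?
(8, -11, -1, 3, 2, 5, 8, -2, -9, -6)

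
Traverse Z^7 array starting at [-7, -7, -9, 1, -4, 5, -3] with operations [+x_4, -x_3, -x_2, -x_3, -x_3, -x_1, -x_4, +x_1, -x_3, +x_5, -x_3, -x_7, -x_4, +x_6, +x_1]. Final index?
(-6, -8, -14, 0, -3, 6, -4)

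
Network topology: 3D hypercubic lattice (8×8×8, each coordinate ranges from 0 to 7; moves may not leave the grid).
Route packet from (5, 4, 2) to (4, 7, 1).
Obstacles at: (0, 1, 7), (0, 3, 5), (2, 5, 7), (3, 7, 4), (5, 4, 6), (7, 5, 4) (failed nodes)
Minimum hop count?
5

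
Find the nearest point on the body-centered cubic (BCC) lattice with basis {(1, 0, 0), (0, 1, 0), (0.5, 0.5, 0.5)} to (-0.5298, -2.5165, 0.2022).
(-0.5, -2.5, 0.5)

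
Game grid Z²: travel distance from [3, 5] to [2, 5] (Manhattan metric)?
1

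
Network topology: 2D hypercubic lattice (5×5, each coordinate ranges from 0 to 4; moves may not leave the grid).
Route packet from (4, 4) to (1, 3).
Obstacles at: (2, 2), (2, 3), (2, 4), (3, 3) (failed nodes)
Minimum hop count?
8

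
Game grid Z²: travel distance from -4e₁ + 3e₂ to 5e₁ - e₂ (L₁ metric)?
13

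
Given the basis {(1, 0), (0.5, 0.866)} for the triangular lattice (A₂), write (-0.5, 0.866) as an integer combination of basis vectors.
-b₁ + b₂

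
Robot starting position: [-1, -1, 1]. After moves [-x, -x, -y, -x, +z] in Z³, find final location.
(-4, -2, 2)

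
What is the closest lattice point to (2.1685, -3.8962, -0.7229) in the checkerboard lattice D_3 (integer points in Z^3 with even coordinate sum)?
(2, -4, 0)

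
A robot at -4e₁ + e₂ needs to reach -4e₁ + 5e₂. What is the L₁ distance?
4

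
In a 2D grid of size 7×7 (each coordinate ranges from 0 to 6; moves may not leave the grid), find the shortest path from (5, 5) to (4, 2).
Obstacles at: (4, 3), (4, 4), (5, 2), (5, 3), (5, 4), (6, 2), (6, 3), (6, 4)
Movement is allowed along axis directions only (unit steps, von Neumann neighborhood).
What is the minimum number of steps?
6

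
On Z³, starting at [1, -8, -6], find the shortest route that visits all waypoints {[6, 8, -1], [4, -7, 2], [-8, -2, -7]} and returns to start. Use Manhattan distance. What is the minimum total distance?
78
(one optimal route: (1, -8, -6) → (4, -7, 2) → (6, 8, -1) → (-8, -2, -7) → (1, -8, -6))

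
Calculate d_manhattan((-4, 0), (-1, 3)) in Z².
6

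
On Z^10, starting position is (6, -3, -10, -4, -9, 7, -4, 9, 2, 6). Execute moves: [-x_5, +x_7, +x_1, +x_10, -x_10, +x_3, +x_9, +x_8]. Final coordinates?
(7, -3, -9, -4, -10, 7, -3, 10, 3, 6)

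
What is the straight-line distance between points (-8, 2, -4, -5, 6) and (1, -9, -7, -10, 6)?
15.3623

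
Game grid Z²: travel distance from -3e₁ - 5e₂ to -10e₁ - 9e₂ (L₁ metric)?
11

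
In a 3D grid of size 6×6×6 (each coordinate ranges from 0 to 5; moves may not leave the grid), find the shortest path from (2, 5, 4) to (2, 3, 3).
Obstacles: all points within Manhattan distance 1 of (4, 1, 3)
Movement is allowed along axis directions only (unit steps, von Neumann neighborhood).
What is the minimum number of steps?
3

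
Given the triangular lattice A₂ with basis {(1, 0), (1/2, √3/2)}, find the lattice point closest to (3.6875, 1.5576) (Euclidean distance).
(4, 1.732)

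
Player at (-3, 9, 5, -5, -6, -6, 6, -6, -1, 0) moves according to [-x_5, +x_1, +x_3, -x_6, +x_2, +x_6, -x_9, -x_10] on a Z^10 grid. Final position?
(-2, 10, 6, -5, -7, -6, 6, -6, -2, -1)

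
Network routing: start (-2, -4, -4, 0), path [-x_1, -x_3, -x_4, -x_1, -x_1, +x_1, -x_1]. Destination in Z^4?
(-5, -4, -5, -1)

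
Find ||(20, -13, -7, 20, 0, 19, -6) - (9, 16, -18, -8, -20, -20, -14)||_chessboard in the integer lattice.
39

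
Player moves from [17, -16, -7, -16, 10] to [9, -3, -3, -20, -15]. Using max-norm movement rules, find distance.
25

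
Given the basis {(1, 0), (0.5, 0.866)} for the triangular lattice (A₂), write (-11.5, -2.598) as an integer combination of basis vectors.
-10b₁ - 3b₂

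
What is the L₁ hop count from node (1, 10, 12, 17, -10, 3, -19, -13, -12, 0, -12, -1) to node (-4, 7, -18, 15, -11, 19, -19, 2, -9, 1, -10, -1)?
78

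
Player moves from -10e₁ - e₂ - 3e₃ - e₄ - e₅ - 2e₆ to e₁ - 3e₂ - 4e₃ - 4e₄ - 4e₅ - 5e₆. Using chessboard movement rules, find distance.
11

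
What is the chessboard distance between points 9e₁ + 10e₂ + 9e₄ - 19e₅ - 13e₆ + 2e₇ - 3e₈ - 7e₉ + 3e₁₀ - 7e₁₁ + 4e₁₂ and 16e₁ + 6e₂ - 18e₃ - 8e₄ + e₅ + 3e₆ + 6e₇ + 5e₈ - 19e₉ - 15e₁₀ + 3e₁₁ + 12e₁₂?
20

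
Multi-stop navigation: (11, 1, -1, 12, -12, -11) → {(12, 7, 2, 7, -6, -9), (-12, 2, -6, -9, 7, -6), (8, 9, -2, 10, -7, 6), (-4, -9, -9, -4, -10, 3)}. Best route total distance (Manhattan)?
162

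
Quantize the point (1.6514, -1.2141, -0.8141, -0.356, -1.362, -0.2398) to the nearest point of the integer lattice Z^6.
(2, -1, -1, 0, -1, 0)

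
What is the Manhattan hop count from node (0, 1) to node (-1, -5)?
7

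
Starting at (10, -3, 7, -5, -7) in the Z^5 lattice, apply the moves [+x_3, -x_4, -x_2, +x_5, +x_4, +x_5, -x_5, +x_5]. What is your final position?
(10, -4, 8, -5, -5)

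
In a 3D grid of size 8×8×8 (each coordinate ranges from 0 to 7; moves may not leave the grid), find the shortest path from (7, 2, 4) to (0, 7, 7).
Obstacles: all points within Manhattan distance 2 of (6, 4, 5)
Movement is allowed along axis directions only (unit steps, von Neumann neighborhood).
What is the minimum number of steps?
15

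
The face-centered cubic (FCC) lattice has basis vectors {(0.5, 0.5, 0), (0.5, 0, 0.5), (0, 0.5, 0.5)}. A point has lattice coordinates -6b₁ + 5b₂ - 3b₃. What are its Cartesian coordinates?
(-0.5, -4.5, 1)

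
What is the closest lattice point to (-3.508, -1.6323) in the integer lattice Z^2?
(-4, -2)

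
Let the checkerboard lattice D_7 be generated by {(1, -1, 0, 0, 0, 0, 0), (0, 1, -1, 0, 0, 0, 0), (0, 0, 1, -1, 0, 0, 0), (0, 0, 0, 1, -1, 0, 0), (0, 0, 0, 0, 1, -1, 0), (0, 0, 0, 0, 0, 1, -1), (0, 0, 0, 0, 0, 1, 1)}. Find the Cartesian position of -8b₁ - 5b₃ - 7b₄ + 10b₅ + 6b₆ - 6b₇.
(-8, 8, -5, -2, 17, -10, -12)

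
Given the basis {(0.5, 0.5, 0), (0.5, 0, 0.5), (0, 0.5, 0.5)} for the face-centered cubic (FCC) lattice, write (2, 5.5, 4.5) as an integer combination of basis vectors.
3b₁ + b₂ + 8b₃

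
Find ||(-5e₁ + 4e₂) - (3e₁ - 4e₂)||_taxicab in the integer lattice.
16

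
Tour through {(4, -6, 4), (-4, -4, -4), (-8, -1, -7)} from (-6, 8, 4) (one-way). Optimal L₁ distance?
50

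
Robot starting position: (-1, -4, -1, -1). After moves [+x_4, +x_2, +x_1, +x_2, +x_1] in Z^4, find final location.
(1, -2, -1, 0)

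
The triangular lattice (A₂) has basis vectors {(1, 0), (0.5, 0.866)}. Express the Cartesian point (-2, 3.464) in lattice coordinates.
-4b₁ + 4b₂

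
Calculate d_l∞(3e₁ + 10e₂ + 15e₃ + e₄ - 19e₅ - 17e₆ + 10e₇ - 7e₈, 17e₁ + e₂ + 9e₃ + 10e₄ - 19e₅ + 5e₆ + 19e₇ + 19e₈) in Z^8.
26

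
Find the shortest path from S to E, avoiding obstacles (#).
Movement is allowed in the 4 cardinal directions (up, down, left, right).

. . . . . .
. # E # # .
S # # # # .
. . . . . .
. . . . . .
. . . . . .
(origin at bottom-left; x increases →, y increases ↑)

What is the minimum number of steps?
5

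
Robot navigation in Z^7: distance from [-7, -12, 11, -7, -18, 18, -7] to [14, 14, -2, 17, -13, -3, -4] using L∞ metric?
26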